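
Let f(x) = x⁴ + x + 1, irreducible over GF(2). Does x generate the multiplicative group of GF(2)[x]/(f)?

|GF(2^4)^×| = 2^4 − 1 = 15. Prime factorization: 15 = 3·5.
f is primitive ⇔ x has order 15 in GF(2)[x]/(f), i.e. x^(15/q) ≠ 1 for each prime q | 15.
x^(5) mod f = x² + x.
x^(3) mod f = x³.
None equal 1, so x has full order 15; f is primitive.

Yes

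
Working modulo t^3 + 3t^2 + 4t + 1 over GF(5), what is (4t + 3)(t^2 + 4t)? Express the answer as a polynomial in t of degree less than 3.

2t^2 + t + 1

Multiply in GF(5)[t]: (4t + 3)·(t^2 + 4t) = 4t^3 + 4t^2 + 2t.
Reduce using t^3 ≡ 2t^2 + t + 4 (mod t^3 + 3t^2 + 4t + 1).
Reduced: 2t^2 + t + 1.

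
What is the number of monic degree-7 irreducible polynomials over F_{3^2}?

683280

Gauss's count: N_{9}(7) = (1/7) Σ_{d|7} μ(7/d)·9^d.
Divisors of 7: 1, 7; μ(7/d) for each: -1, 1.
Σ = − 9^1 + 9^7 = 4782960.
N = 4782960/7 = 683280.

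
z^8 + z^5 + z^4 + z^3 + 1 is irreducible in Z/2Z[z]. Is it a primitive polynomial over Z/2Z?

Write f(z) = z^8 + z^5 + z^4 + z^3 + 1.
|GF(2^8)^×| = 2^8 − 1 = 255. Prime factorization: 255 = 3·5·17.
f is primitive ⇔ z has order 255 in GF(2)[z]/(f), i.e. z^(255/q) ≠ 1 for each prime q | 255.
z^(85) mod f = 1
z^(51) mod f = 1
z^(15) mod f = z^6 + z^3 + z^2 + z.
Since z^(85) = 1, the order of z divides 85 < 255; not primitive.

No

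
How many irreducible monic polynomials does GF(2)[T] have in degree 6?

9

The number of monic irreducibles of degree 6 over GF(2) is (1/6)·Σ_{d∣6} μ(6/d) 2^d.
Divisors of 6: 1, 2, 3, 6; μ(6/d) for each: 1, -1, -1, 1.
Σ = 2^1 − 2^2 − 2^3 + 2^6 = 54.
N = 54/6 = 9.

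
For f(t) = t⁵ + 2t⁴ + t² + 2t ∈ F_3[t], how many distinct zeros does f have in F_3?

3

Evaluate at each of the 3 elements of F_3:
f(0) = 0 → root; f(1) = 0 → root; f(2) = 0 → root.
Roots: {0, 1, 2}.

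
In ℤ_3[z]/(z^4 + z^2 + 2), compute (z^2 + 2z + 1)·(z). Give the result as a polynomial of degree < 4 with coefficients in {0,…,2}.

Multiply in ℤ_3[z]: (z^2 + 2z + 1)·(z) = z^3 + 2z^2 + z.
Reduced: z^3 + 2z^2 + z.

z^3 + 2z^2 + z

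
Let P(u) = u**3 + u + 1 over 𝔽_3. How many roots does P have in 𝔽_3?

Evaluate at each of the 3 elements of 𝔽_3:
P(0) = 1; P(1) = 0 → root; P(2) = 2.
Roots: {1}.

1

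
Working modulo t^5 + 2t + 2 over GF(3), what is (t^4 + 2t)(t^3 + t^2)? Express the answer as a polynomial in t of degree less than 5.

2t^4 + 2t^2 + t

Multiply in GF(3)[t]: (t^4 + 2t)·(t^3 + t^2) = t^7 + t^6 + 2t^4 + 2t^3.
Reduce using t^5 ≡ t + 1 (mod t^5 + 2t + 2).
Reduced: 2t^4 + 2t^2 + t.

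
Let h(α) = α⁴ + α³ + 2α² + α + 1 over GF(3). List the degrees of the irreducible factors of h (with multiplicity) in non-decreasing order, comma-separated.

1, 1, 2

Roots in GF(3): h(0) = 1; h(1) = 0 → root; h(2) = 2.
Linear factors from roots: (α + 2).
Complete factorization: h(α) = (α + 2)^2·(α² + 1).
Factor degrees with multiplicity: 1 + 1 + 2 = 4.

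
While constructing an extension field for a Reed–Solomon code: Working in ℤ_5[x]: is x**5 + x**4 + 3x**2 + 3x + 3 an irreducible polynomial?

Write h(x) = x**5 + x**4 + 3x**2 + 3x + 3.
Check for roots in ℤ_5: h(0) = 3; h(1) = 1; h(2) = 4; h(3) = 3; h(4) = 3.
No roots, so no linear factors.
Degree-2 irreducible divisors: test the 10 monic irreducibles of degree 2 over GF(5).
None of them divide h (all give nonzero remainder).
No irreducible factor of degree ≤ 2 exists, so h is irreducible over GF(5).

Yes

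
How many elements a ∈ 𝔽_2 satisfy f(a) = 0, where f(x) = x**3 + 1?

1

Evaluate at each of the 2 elements of 𝔽_2:
f(0) = 1; f(1) = 0 → root.
Roots: {1}.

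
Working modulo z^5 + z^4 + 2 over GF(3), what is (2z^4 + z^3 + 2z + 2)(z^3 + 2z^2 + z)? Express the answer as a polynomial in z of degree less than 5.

Multiply in GF(3)[z]: (2z^4 + z^3 + 2z + 2)·(z^3 + 2z^2 + z) = 2z^7 + 2z^6 + z^5 + 2z.
Reduce using z^5 ≡ 2z^4 + 1 (mod z^5 + z^4 + 2).
Reduced: 2z^4 + 2z^2 + 2z + 1.

2z^4 + 2z^2 + 2z + 1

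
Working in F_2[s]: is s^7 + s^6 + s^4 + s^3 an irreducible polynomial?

Write f(s) = s^7 + s^6 + s^4 + s^3.
Check for roots in F_2: f(0) = 0 → root; f(1) = 0 → root.
f(0) = 0, so (s) divides f(s); f is reducible.

No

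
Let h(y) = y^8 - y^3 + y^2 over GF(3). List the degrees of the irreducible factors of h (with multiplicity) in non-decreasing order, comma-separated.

1, 1, 1, 2, 3

Roots in GF(3): h(0) = 0 → root; h(1) = 1; h(2) = 0 → root.
Linear factors from roots: (y), (y + 1).
Complete factorization: h(y) = (y + 1)·(y)^2·(y^2 + y - 1)·(y^3 + y^2 + y - 1).
Factor degrees with multiplicity: 1 + 1 + 1 + 2 + 3 = 8.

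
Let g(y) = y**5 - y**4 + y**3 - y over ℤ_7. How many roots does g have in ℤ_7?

2

Evaluate at each of the 7 elements of ℤ_7:
g(0) = 0 → root; g(1) = 0 → root; g(2) = 1; g(3) = 4; g(4) = 2; g(5) = 2; g(6) = 5.
Roots: {0, 1}.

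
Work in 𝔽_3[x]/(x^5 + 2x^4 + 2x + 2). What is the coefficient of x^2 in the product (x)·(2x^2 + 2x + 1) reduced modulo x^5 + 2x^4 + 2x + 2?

2

Multiply in 𝔽_3[x]: (x)·(2x^2 + 2x + 1) = 2x^3 + 2x^2 + x.
Reduced: 2x^3 + 2x^2 + x.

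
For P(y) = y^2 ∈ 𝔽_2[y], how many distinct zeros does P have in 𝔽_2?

1

Evaluate at each of the 2 elements of 𝔽_2:
P(0) = 0 → root; P(1) = 1.
Roots: {0}.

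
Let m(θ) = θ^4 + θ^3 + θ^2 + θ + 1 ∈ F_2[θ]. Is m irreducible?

Yes

Check for roots in F_2: m(0) = 1; m(1) = 1.
No roots, so no linear factors.
Monic irreducibles of degree 2 over GF(2): θ^2 + θ + 1.
None of them divide m (all give nonzero remainder).
No irreducible factor of degree ≤ 2 exists, so m is irreducible over GF(2).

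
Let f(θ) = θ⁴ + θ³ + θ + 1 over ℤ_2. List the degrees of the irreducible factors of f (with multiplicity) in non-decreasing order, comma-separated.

Roots in ℤ_2: f(0) = 1; f(1) = 0 → root.
Linear factors from roots: (θ + 1).
Complete factorization: f(θ) = (θ + 1)^2·(θ² + θ + 1).
Factor degrees with multiplicity: 1 + 1 + 2 = 4.

1, 1, 2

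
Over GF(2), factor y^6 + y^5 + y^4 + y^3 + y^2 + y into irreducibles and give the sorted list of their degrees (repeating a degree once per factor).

1, 1, 2, 2

Write g(y) = y^6 + y^5 + y^4 + y^3 + y^2 + y.
Roots in GF(2): g(0) = 0 → root; g(1) = 0 → root.
Linear factors from roots: (y), (y + 1).
Complete factorization: g(y) = (y)·(y + 1)·(y^2 + y + 1)^2.
Factor degrees with multiplicity: 1 + 1 + 2 + 2 = 6.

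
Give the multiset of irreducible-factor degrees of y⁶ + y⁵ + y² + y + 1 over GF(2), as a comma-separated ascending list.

Write g(y) = y⁶ + y⁵ + y² + y + 1.
Roots in GF(2): g(0) = 1; g(1) = 1.
Complete factorization: g(y) = (y⁶ + y⁵ + y² + y + 1).
Factor degrees with multiplicity: 6 = 6.

6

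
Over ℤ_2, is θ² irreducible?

Write h(θ) = θ².
Check for roots in ℤ_2: h(0) = 0 → root; h(1) = 1.
h(0) = 0, so (θ) divides h(θ); h is reducible.

No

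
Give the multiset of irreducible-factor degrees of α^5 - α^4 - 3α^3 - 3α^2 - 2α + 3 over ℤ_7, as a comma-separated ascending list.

Write g(α) = α^5 - α^4 - 3α^3 - 3α^2 - 2α + 3.
Linear factors from roots: (α - 2).
Complete factorization: g(α) = (α - 2)·(α^2 - 3α - 2)·(α^2 - 3α - 1).
Factor degrees with multiplicity: 1 + 2 + 2 = 5.

1, 2, 2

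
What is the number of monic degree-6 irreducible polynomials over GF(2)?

The number of monic irreducibles of degree 6 over GF(2) is (1/6)·Σ_{d∣6} μ(6/d) 2^d.
Divisors of 6: 1, 2, 3, 6; μ(6/d) for each: 1, -1, -1, 1.
Σ = 2^1 − 2^2 − 2^3 + 2^6 = 54.
N = 54/6 = 9.

9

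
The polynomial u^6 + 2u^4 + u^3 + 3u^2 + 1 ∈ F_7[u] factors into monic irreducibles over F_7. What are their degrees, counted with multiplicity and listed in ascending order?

6

Write h(u) = u^6 + 2u^4 + u^3 + 3u^2 + 1.
Complete factorization: h(u) = (u^6 + 2u^4 + u^3 + 3u^2 + 1).
Factor degrees with multiplicity: 6 = 6.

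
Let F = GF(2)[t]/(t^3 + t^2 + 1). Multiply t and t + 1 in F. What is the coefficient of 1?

0

Multiply in GF(2)[t]: (t)·(t + 1) = t^2 + t.
Reduced: t^2 + t.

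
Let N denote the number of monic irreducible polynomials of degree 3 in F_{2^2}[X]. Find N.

Gauss's count: N_{4}(3) = (1/3) Σ_{d|3} μ(3/d)·4^d.
Divisors of 3: 1, 3; μ(3/d) for each: -1, 1.
Σ = − 4^1 + 4^3 = 60.
N = 60/3 = 20.

20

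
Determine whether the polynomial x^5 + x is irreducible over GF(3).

Write g(x) = x^5 + x.
Check for roots in GF(3): g(0) = 0 → root; g(1) = 2; g(2) = 1.
g(0) = 0, so (x) divides g(x); g is reducible.

No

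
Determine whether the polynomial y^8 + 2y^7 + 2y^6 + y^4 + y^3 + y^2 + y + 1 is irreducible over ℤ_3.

Yes

Write h(y) = y^8 + 2y^7 + 2y^6 + y^4 + y^3 + y^2 + y + 1.
Check for roots in ℤ_3: h(0) = 1; h(1) = 1; h(2) = 2.
No roots, so no linear factors.
Monic irreducibles of degree 2 over GF(3): y^2 + 1, y^2 + y + 2, y^2 + 2y + 2.
None of them divide h (all give nonzero remainder).
Degree-3 irreducible divisors: test the 8 monic irreducibles of degree 3 over GF(3).
None of them divide h (all give nonzero remainder).
Degree-4 irreducible divisors: test the 18 monic irreducibles of degree 4 over GF(3).
None of them divide h (all give nonzero remainder).
No irreducible factor of degree ≤ 4 exists, so h is irreducible over GF(3).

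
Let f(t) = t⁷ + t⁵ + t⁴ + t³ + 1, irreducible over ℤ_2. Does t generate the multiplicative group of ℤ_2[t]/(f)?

|GF(2^7)^×| = 2^7 − 1 = 127. Prime factorization: 127 = 127.
f is primitive ⇔ t has order 127 in GF(2)[t]/(f), i.e. t^(127/q) ≠ 1 for each prime q | 127.
t^(1) mod f = t.
None equal 1, so t has full order 127; f is primitive.

Yes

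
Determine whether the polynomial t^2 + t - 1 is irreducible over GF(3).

Write g(t) = t^2 + t - 1.
Check for roots in GF(3): g(0) = 2; g(1) = 1; g(2) = 2.
No roots. A degree-2 polynomial over a field with no linear factor is irreducible.

Yes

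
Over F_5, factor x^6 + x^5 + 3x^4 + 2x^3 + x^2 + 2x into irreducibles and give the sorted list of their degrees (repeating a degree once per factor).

Write g(x) = x^6 + x^5 + 3x^4 + 2x^3 + x^2 + 2x.
Roots in F_5: g(0) = 0 → root; g(1) = 0 → root; g(2) = 3; g(3) = 4; g(4) = 0 → root.
Linear factors from roots: (x), (x + 4), (x + 1).
Complete factorization: g(x) = (x)·(x + 1)·(x + 4)·(x^3 + x^2 + 4x + 3).
Factor degrees with multiplicity: 1 + 1 + 1 + 3 = 6.

1, 1, 1, 3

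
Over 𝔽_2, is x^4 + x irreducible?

No

Write f(x) = x^4 + x.
Check for roots in 𝔽_2: f(0) = 0 → root; f(1) = 0 → root.
f(0) = 0, so (x) divides f(x); f is reducible.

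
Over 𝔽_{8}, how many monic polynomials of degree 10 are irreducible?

107370900

Gauss's count: N_{8}(10) = (1/10) Σ_{d|10} μ(10/d)·8^d.
Divisors of 10: 1, 2, 5, 10; μ(10/d) for each: 1, -1, -1, 1.
Σ = 8^1 − 8^2 − 8^5 + 8^10 = 1073709000.
N = 1073709000/10 = 107370900.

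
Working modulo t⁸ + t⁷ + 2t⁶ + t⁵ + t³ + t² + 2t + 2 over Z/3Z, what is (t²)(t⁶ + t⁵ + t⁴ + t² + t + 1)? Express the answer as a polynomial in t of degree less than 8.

2t^6 + 2t^5 + t^4 + t + 1

Multiply in Z/3Z[t]: (t²)·(t⁶ + t⁵ + t⁴ + t² + t + 1) = t⁸ + t⁷ + t⁶ + t⁴ + t³ + t².
Reduce using t⁸ ≡ 2t⁷ + t⁶ + 2t⁵ + 2t³ + 2t² + t + 1 (mod t⁸ + t⁷ + 2t⁶ + t⁵ + t³ + t² + 2t + 2).
Reduced: 2t⁶ + 2t⁵ + t⁴ + t + 1.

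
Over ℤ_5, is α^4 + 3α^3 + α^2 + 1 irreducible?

Write P(α) = α^4 + 3α^3 + α^2 + 1.
Check for roots in ℤ_5: P(0) = 1; P(1) = 1; P(2) = 0 → root; P(3) = 2; P(4) = 0 → root.
P(2) = 0, so (α − 2) divides P(α); P is reducible.

No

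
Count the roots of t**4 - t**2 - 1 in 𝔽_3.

0

Write f(t) = t**4 - t**2 - 1.
Evaluate at each of the 3 elements of 𝔽_3:
f(0) = 2; f(1) = 2; f(2) = 2.
No element is a root.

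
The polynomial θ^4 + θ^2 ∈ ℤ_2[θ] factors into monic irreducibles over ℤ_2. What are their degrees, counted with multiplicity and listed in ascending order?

Write g(θ) = θ^4 + θ^2.
Roots in ℤ_2: g(0) = 0 → root; g(1) = 0 → root.
Linear factors from roots: (θ), (θ + 1).
Complete factorization: g(θ) = (θ)^2·(θ + 1)^2.
Factor degrees with multiplicity: 1 + 1 + 1 + 1 = 4.

1, 1, 1, 1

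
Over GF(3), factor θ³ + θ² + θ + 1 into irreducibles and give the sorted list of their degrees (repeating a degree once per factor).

1, 2

Write g(θ) = θ³ + θ² + θ + 1.
Roots in GF(3): g(0) = 1; g(1) = 1; g(2) = 0 → root.
Linear factors from roots: (θ + 1).
Complete factorization: g(θ) = (θ + 1)·(θ² + 1).
Factor degrees with multiplicity: 1 + 2 = 3.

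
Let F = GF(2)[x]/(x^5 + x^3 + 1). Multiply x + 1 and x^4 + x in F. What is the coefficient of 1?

Multiply in GF(2)[x]: (x + 1)·(x^4 + x) = x^5 + x^4 + x^2 + x.
Reduce using x^5 ≡ x^3 + 1 (mod x^5 + x^3 + 1).
Reduced: x^4 + x^3 + x^2 + x + 1.

1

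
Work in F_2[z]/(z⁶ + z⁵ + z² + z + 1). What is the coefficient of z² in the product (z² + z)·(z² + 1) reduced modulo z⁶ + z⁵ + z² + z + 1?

1

Multiply in F_2[z]: (z² + z)·(z² + 1) = z⁴ + z³ + z² + z.
Reduced: z⁴ + z³ + z² + z.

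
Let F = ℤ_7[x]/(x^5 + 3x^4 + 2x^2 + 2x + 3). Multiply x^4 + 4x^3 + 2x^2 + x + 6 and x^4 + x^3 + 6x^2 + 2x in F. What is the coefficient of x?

4

Multiply in ℤ_7[x]: (x^4 + 4x^3 + 2x^2 + x + 6)·(x^4 + x^3 + 6x^2 + 2x) = x^8 + 5x^7 + 5x^6 + x^5 + 6x^4 + 2x^3 + 3x^2 + 5x.
Reduce using x^5 ≡ 4x^4 + 5x^2 + 5x + 4 (mod x^5 + 3x^4 + 2x^2 + 2x + 3).
Reduced: x^4 + 4x^3 + 2x^2 + 4x + 1.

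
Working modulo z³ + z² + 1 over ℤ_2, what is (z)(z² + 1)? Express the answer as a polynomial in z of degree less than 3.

Multiply in ℤ_2[z]: (z)·(z² + 1) = z³ + z.
Reduce using z³ ≡ z² + 1 (mod z³ + z² + 1).
Reduced: z² + z + 1.

z^2 + z + 1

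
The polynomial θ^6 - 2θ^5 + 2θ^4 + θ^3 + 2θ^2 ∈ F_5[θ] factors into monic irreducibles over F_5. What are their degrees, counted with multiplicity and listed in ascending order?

Write h(θ) = θ^6 - 2θ^5 + 2θ^4 + θ^3 + 2θ^2.
Roots in F_5: h(0) = 0 → root; h(1) = 4; h(2) = 3; h(3) = 0 → root; h(4) = 1.
Linear factors from roots: (θ), (θ + 2).
Complete factorization: h(θ) = (θ + 2)·(θ)^2·(θ^3 + θ^2 + 1).
Factor degrees with multiplicity: 1 + 1 + 1 + 3 = 6.

1, 1, 1, 3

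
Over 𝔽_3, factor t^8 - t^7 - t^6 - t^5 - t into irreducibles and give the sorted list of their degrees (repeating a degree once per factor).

1, 1, 1, 1, 2, 2

Write g(t) = t^8 - t^7 - t^6 - t^5 - t.
Roots in 𝔽_3: g(0) = 0 → root; g(1) = 0 → root; g(2) = 0 → root.
Linear factors from roots: (t), (t - 1), (t + 1).
Complete factorization: g(t) = (t)·(t - 1)·(t + 1)^2·(t^2 - t - 1)^2.
Factor degrees with multiplicity: 1 + 1 + 1 + 1 + 2 + 2 = 8.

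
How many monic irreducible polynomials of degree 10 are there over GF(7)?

By the necklace-counting formula, N_7(10) = (1/10) Σ_{d|10} μ(10/d)·7^d.
Divisors of 10: 1, 2, 5, 10; μ(10/d) for each: 1, -1, -1, 1.
Σ = 7^1 − 7^2 − 7^5 + 7^10 = 282458400.
N = 282458400/10 = 28245840.

28245840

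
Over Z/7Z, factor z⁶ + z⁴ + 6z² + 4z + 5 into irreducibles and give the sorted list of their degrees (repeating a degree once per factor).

6

Write f(z) = z⁶ + z⁴ + 6z² + 4z + 5.
Complete factorization: f(z) = (z⁶ + z⁴ + 6z² + 4z + 5).
Factor degrees with multiplicity: 6 = 6.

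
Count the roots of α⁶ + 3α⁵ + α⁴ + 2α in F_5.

Write P(α) = α⁶ + 3α⁵ + α⁴ + 2α.
Evaluate at each of the 5 elements of F_5:
P(0) = 0 → root; P(1) = 2; P(2) = 0 → root; P(3) = 0 → root; P(4) = 2.
Roots: {0, 2, 3}.

3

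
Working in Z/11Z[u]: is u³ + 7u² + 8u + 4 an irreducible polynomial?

Write f(u) = u³ + 7u² + 8u + 4.
Check each element of Z/11Z for a root: f(0)=4, f(1)=9, f(2)=1, f(3)=8, f(4)=3, f(5)=3, f(6)=3, f(7)=9, f(8)=5, f(9)=8, f(10)=2.
No roots. A degree-3 polynomial over a field with no linear factor is irreducible.

Yes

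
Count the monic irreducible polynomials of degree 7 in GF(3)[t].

312

By the necklace-counting formula, N_3(7) = (1/7) Σ_{d|7} μ(7/d)·3^d.
Divisors of 7: 1, 7; μ(7/d) for each: -1, 1.
Σ = − 3^1 + 3^7 = 2184.
N = 2184/7 = 312.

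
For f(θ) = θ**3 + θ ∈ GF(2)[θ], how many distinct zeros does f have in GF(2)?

Evaluate at each of the 2 elements of GF(2):
f(0) = 0 → root; f(1) = 0 → root.
Roots: {0, 1}.

2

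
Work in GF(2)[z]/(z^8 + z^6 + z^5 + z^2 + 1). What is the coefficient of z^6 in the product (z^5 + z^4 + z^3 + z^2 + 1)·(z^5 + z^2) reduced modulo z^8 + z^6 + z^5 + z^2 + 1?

Multiply in GF(2)[z]: (z^5 + z^4 + z^3 + z^2 + 1)·(z^5 + z^2) = z^10 + z^9 + z^8 + z^6 + z^4 + z^2.
Reduce using z^8 ≡ z^6 + z^5 + z^2 + 1 (mod z^8 + z^6 + z^5 + z^2 + 1).
Reduced: z^3 + z.

0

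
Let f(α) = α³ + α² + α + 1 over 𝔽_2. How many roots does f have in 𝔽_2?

Evaluate at each of the 2 elements of 𝔽_2:
f(0) = 1; f(1) = 0 → root.
Roots: {1}.

1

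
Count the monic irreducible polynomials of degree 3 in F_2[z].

2

The number of monic irreducibles of degree 3 over GF(2) is (1/3)·Σ_{d∣3} μ(3/d) 2^d.
Divisors of 3: 1, 3; μ(3/d) for each: -1, 1.
Σ = − 2^1 + 2^3 = 6.
N = 6/3 = 2.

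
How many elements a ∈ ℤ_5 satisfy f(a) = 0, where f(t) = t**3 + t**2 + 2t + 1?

Evaluate at each of the 5 elements of ℤ_5:
f(0) = 1; f(1) = 0 → root; f(2) = 2; f(3) = 3; f(4) = 4.
Roots: {1}.

1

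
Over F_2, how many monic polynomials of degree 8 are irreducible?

30

The number of monic irreducibles of degree 8 over GF(2) is (1/8)·Σ_{d∣8} μ(8/d) 2^d.
Divisors of 8: 1, 2, 4, 8; μ(8/d) for each: 0, 0, -1, 1.
Σ = − 2^4 + 2^8 = 240.
N = 240/8 = 30.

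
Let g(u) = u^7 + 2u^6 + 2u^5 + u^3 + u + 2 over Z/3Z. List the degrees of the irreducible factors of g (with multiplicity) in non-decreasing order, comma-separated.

1, 1, 2, 3

Roots in Z/3Z: g(0) = 2; g(1) = 0 → root; g(2) = 2.
Linear factors from roots: (u + 2).
Complete factorization: g(u) = (u + 2)^2·(u^2 + 2u + 2)·(u^3 + 2u^2 + 1).
Factor degrees with multiplicity: 1 + 1 + 2 + 3 = 7.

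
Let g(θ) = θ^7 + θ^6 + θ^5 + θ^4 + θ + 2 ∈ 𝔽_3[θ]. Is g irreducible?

Yes

Check for roots in 𝔽_3: g(0) = 2; g(1) = 1; g(2) = 1.
No roots, so no linear factors.
Monic irreducibles of degree 2 over GF(3): θ^2 + 1, θ^2 + θ + 2, θ^2 + 2θ + 2.
None of them divide g (all give nonzero remainder).
Degree-3 irreducible divisors: test the 8 monic irreducibles of degree 3 over GF(3).
None of them divide g (all give nonzero remainder).
No irreducible factor of degree ≤ 3 exists, so g is irreducible over GF(3).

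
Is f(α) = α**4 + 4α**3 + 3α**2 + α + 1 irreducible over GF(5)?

Check for roots in GF(5): f(0) = 1; f(1) = 0 → root; f(2) = 3; f(3) = 0 → root; f(4) = 0 → root.
f(1) = 0, so (α − 1) divides f(α); f is reducible.

No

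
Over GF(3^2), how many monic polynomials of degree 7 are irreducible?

The number of monic irreducibles of degree 7 over GF(9) is (1/7)·Σ_{d∣7} μ(7/d) 9^d.
Divisors of 7: 1, 7; μ(7/d) for each: -1, 1.
Σ = − 9^1 + 9^7 = 4782960.
N = 4782960/7 = 683280.

683280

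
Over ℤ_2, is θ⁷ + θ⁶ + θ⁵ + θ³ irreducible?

No

Write m(θ) = θ⁷ + θ⁶ + θ⁵ + θ³.
Check for roots in ℤ_2: m(0) = 0 → root; m(1) = 0 → root.
m(0) = 0, so (θ) divides m(θ); m is reducible.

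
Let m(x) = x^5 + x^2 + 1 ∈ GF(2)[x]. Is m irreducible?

Yes

Check for roots in GF(2): m(0) = 1; m(1) = 1.
No roots, so no linear factors.
Monic irreducibles of degree 2 over GF(2): x^2 + x + 1.
None of them divide m (all give nonzero remainder).
No irreducible factor of degree ≤ 2 exists, so m is irreducible over GF(2).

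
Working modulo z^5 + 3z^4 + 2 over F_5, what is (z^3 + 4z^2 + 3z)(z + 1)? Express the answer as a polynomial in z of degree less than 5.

z^4 + 2z^2 + 3z

Multiply in F_5[z]: (z^3 + 4z^2 + 3z)·(z + 1) = z^4 + 2z^2 + 3z.
Reduced: z^4 + 2z^2 + 3z.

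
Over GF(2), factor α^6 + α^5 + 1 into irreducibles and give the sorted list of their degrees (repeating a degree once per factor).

Write f(α) = α^6 + α^5 + 1.
Roots in GF(2): f(0) = 1; f(1) = 1.
Complete factorization: f(α) = (α^6 + α^5 + 1).
Factor degrees with multiplicity: 6 = 6.

6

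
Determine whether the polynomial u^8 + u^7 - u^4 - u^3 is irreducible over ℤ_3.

Write h(u) = u^8 + u^7 - u^4 - u^3.
Check for roots in ℤ_3: h(0) = 0 → root; h(1) = 0 → root; h(2) = 0 → root.
h(0) = 0, so (u) divides h(u); h is reducible.

No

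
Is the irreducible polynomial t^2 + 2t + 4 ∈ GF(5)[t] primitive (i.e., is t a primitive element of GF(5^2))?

No

Write f(t) = t^2 + 2t + 4.
|GF(5^2)^×| = 5^2 − 1 = 24. Prime factorization: 24 = 2^3·3.
f is primitive ⇔ t has order 24 in GF(5)[t]/(f), i.e. t^(24/q) ≠ 1 for each prime q | 24.
t^(12) mod f = 1
t^(8) mod f = 2t + 4.
Since t^(12) = 1, the order of t divides 12 < 24; not primitive.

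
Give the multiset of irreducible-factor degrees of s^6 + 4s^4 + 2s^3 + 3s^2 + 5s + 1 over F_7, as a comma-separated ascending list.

2, 2, 2

Write h(s) = s^6 + 4s^4 + 2s^3 + 3s^2 + 5s + 1.
Complete factorization: h(s) = (s^2 + 3s + 6)·(s^2 + 5s + 2)·(s^2 + 6s + 3).
Factor degrees with multiplicity: 2 + 2 + 2 = 6.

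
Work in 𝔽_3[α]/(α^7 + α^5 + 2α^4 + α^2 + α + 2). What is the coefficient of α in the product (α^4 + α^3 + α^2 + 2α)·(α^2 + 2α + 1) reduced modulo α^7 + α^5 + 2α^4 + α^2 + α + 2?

2

Multiply in 𝔽_3[α]: (α^4 + α^3 + α^2 + 2α)·(α^2 + 2α + 1) = α^6 + α^4 + 2α^3 + 2α^2 + 2α.
Reduced: α^6 + α^4 + 2α^3 + 2α^2 + 2α.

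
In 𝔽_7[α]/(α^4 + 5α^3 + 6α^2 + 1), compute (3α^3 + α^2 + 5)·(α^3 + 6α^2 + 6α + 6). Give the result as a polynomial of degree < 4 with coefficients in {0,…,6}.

5α^3 + 5α^2 + 5α + 2

Multiply in 𝔽_7[α]: (3α^3 + α^2 + 5)·(α^3 + 6α^2 + 6α + 6) = 3α^6 + 5α^5 + 3α^4 + α^3 + α^2 + 2α + 2.
Reduce using α^4 ≡ 2α^3 + α^2 + 6 (mod α^4 + 5α^3 + 6α^2 + 1).
Reduced: 5α^3 + 5α^2 + 5α + 2.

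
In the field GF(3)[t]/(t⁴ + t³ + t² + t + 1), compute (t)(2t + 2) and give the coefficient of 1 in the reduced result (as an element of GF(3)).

0

Multiply in GF(3)[t]: (t)·(2t + 2) = 2t² + 2t.
Reduced: 2t² + 2t.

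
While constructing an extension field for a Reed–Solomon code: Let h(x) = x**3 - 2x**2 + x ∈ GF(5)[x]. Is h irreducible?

No

Check for roots in GF(5): h(0) = 0 → root; h(1) = 0 → root; h(2) = 2; h(3) = 2; h(4) = 1.
h(0) = 0, so (x) divides h(x); h is reducible.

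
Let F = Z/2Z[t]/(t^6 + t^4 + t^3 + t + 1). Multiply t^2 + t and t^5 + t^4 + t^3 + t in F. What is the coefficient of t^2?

0

Multiply in Z/2Z[t]: (t^2 + t)·(t^5 + t^4 + t^3 + t) = t^7 + t^4 + t^3 + t^2.
Reduce using t^6 ≡ t^4 + t^3 + t + 1 (mod t^6 + t^4 + t^3 + t + 1).
Reduced: t^5 + t^3 + t.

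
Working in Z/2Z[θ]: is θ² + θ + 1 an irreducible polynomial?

Yes

Write P(θ) = θ² + θ + 1.
Check for roots in Z/2Z: P(0) = 1; P(1) = 1.
No roots. A degree-2 polynomial over a field with no linear factor is irreducible.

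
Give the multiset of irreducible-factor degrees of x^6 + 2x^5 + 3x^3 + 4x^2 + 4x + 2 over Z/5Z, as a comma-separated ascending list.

2, 2, 2

Write g(x) = x^6 + 2x^5 + 3x^3 + 4x^2 + 4x + 2.
Roots in Z/5Z: g(0) = 2; g(1) = 1; g(2) = 3; g(3) = 1; g(4) = 3.
Complete factorization: g(x) = (x^2 + x + 2)·(x^2 + 3x + 4)^2.
Factor degrees with multiplicity: 2 + 2 + 2 = 6.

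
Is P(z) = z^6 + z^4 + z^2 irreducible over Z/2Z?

Check for roots in Z/2Z: P(0) = 0 → root; P(1) = 1.
P(0) = 0, so (z) divides P(z); P is reducible.

No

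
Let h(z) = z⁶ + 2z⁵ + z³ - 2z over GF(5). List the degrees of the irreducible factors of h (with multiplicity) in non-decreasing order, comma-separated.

1, 1, 1, 3

Roots in GF(5): h(0) = 0 → root; h(1) = 2; h(2) = 2; h(3) = 1; h(4) = 0 → root.
Linear factors from roots: (z), (z + 1).
Complete factorization: h(z) = (z)·(z + 1)^2·(z³ - z - 2).
Factor degrees with multiplicity: 1 + 1 + 1 + 3 = 6.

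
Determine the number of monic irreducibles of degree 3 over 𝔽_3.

The number of monic irreducibles of degree 3 over GF(3) is (1/3)·Σ_{d∣3} μ(3/d) 3^d.
Divisors of 3: 1, 3; μ(3/d) for each: -1, 1.
Σ = − 3^1 + 3^3 = 24.
N = 24/3 = 8.

8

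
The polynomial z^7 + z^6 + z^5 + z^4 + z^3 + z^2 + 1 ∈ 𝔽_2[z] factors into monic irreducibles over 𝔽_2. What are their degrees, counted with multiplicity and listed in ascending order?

Write g(z) = z^7 + z^6 + z^5 + z^4 + z^3 + z^2 + 1.
Roots in 𝔽_2: g(0) = 1; g(1) = 1.
Complete factorization: g(z) = (z^7 + z^6 + z^5 + z^4 + z^3 + z^2 + 1).
Factor degrees with multiplicity: 7 = 7.

7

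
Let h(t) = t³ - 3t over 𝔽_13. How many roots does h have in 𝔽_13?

3

Evaluate at each of the 13 elements of 𝔽_13:
h(0) = 0 → root; h(1) = 11; h(2) = 2; h(3) = 5; h(4) = 0 → root; h(5) = 6; h(6) = 3; h(7) = 10; h(8) = 7; h(9) = 0 → root; h(10) = 8; h(11) = 11; h(12) = 2.
Roots: {0, 4, 9}.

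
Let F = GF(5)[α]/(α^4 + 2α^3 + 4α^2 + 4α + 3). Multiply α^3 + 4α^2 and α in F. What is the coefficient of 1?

Multiply in GF(5)[α]: (α^3 + 4α^2)·(α) = α^4 + 4α^3.
Reduce using α^4 ≡ 3α^3 + α^2 + α + 2 (mod α^4 + 2α^3 + 4α^2 + 4α + 3).
Reduced: 2α^3 + α^2 + α + 2.

2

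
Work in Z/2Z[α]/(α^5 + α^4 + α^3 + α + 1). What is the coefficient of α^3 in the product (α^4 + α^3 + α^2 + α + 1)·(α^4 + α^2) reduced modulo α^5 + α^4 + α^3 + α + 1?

1

Multiply in Z/2Z[α]: (α^4 + α^3 + α^2 + α + 1)·(α^4 + α^2) = α^8 + α^7 + α^3 + α^2.
Reduce using α^5 ≡ α^4 + α^3 + α + 1 (mod α^5 + α^4 + α^3 + α + 1).
Reduced: α^4 + α^3 + 1.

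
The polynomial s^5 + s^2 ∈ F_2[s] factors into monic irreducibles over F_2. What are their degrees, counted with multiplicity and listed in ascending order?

Write h(s) = s^5 + s^2.
Roots in F_2: h(0) = 0 → root; h(1) = 0 → root.
Linear factors from roots: (s), (s + 1).
Complete factorization: h(s) = (s + 1)·(s)^2·(s^2 + s + 1).
Factor degrees with multiplicity: 1 + 1 + 1 + 2 = 5.

1, 1, 1, 2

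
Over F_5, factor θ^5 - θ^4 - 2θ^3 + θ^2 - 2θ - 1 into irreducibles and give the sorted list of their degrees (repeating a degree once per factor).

1, 2, 2

Write f(θ) = θ^5 - θ^4 - 2θ^3 + θ^2 - 2θ - 1.
Roots in F_5: f(0) = 4; f(1) = 1; f(2) = 4; f(3) = 0 → root; f(4) = 2.
Linear factors from roots: (θ + 2).
Complete factorization: f(θ) = (θ + 2)·(θ^2 + θ + 1)·(θ^2 + θ + 2).
Factor degrees with multiplicity: 1 + 2 + 2 = 5.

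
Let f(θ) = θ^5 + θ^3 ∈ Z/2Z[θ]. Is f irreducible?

Check for roots in Z/2Z: f(0) = 0 → root; f(1) = 0 → root.
f(0) = 0, so (θ) divides f(θ); f is reducible.

No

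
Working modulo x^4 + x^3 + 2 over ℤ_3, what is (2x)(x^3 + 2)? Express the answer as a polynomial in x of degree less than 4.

x^3 + x + 2

Multiply in ℤ_3[x]: (2x)·(x^3 + 2) = 2x^4 + x.
Reduce using x^4 ≡ 2x^3 + 1 (mod x^4 + x^3 + 2).
Reduced: x^3 + x + 2.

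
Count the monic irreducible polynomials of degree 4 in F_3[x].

18

By the necklace-counting formula, N_3(4) = (1/4) Σ_{d|4} μ(4/d)·3^d.
Divisors of 4: 1, 2, 4; μ(4/d) for each: 0, -1, 1.
Σ = − 3^2 + 3^4 = 72.
N = 72/4 = 18.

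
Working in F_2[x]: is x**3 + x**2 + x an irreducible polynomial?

No

Write f(x) = x**3 + x**2 + x.
Check for roots in F_2: f(0) = 0 → root; f(1) = 1.
f(0) = 0, so (x) divides f(x); f is reducible.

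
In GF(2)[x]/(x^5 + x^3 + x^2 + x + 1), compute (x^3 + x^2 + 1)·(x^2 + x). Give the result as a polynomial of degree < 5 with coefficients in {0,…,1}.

1

Multiply in GF(2)[x]: (x^3 + x^2 + 1)·(x^2 + x) = x^5 + x^3 + x^2 + x.
Reduce using x^5 ≡ x^3 + x^2 + x + 1 (mod x^5 + x^3 + x^2 + x + 1).
Reduced: 1.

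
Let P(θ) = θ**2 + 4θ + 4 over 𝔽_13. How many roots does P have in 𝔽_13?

1

Evaluate at each of the 13 elements of 𝔽_13:
P(0) = 4; P(1) = 9; P(2) = 3; P(3) = 12; P(4) = 10; P(5) = 10; P(6) = 12; P(7) = 3; P(8) = 9; P(9) = 4; P(10) = 1; P(11) = 0 → root; P(12) = 1.
Roots: {11}.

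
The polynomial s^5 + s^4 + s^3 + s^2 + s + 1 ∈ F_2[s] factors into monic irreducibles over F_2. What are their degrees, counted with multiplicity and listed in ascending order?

1, 2, 2

Write f(s) = s^5 + s^4 + s^3 + s^2 + s + 1.
Roots in F_2: f(0) = 1; f(1) = 0 → root.
Linear factors from roots: (s + 1).
Complete factorization: f(s) = (s + 1)·(s^2 + s + 1)^2.
Factor degrees with multiplicity: 1 + 2 + 2 = 5.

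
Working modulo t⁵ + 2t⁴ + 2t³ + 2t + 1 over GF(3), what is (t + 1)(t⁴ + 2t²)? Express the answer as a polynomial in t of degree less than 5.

2t^4 + 2t^2 + t + 2

Multiply in GF(3)[t]: (t + 1)·(t⁴ + 2t²) = t⁵ + t⁴ + 2t³ + 2t².
Reduce using t⁵ ≡ t⁴ + t³ + t + 2 (mod t⁵ + 2t⁴ + 2t³ + 2t + 1).
Reduced: 2t⁴ + 2t² + t + 2.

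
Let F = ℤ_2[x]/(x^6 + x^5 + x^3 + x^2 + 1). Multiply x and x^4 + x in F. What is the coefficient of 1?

0

Multiply in ℤ_2[x]: (x)·(x^4 + x) = x^5 + x^2.
Reduced: x^5 + x^2.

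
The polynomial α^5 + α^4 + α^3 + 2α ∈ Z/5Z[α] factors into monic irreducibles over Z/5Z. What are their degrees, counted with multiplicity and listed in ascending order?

Write g(α) = α^5 + α^4 + α^3 + 2α.
Roots in Z/5Z: g(0) = 0 → root; g(1) = 0 → root; g(2) = 0 → root; g(3) = 2; g(4) = 2.
Linear factors from roots: (α), (α - 1), (α - 2).
Complete factorization: g(α) = (α)·(α - 2)·(α - 1)·(α^2 - α + 1).
Factor degrees with multiplicity: 1 + 1 + 1 + 2 = 5.

1, 1, 1, 2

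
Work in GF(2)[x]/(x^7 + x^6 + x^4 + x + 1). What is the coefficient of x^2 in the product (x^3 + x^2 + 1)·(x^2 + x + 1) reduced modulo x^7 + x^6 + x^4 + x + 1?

Multiply in GF(2)[x]: (x^3 + x^2 + 1)·(x^2 + x + 1) = x^5 + x + 1.
Reduced: x^5 + x + 1.

0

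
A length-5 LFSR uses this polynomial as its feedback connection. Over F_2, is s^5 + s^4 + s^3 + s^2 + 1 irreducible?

Yes

Write m(s) = s^5 + s^4 + s^3 + s^2 + 1.
Check for roots in F_2: m(0) = 1; m(1) = 1.
No roots, so no linear factors.
Monic irreducibles of degree 2 over GF(2): s^2 + s + 1.
None of them divide m (all give nonzero remainder).
No irreducible factor of degree ≤ 2 exists, so m is irreducible over GF(2).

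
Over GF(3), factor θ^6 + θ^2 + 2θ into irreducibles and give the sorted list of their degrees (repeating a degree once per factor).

Write g(θ) = θ^6 + θ^2 + 2θ.
Roots in GF(3): g(0) = 0 → root; g(1) = 1; g(2) = 0 → root.
Linear factors from roots: (θ), (θ + 1).
Complete factorization: g(θ) = (θ)·(θ + 1)^2·(θ^3 + θ^2 + 2).
Factor degrees with multiplicity: 1 + 1 + 1 + 3 = 6.

1, 1, 1, 3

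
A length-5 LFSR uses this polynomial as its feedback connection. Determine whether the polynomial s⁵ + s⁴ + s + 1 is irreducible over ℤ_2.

Write P(s) = s⁵ + s⁴ + s + 1.
Check for roots in ℤ_2: P(0) = 1; P(1) = 0 → root.
P(1) = 0, so (s − 1) divides P(s); P is reducible.

No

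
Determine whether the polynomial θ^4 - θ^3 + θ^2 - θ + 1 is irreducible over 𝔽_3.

Yes

Write g(θ) = θ^4 - θ^3 + θ^2 - θ + 1.
Check for roots in 𝔽_3: g(0) = 1; g(1) = 1; g(2) = 2.
No roots, so no linear factors.
Monic irreducibles of degree 2 over GF(3): θ^2 + 1, θ^2 + θ - 1, θ^2 - θ - 1.
None of them divide g (all give nonzero remainder).
No irreducible factor of degree ≤ 2 exists, so g is irreducible over GF(3).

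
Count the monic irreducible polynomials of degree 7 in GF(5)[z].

The number of monic irreducibles of degree 7 over GF(5) is (1/7)·Σ_{d∣7} μ(7/d) 5^d.
Divisors of 7: 1, 7; μ(7/d) for each: -1, 1.
Σ = − 5^1 + 5^7 = 78120.
N = 78120/7 = 11160.

11160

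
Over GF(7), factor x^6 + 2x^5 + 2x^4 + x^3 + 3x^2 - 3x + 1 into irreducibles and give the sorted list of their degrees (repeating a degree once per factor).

Write g(x) = x^6 + 2x^5 + 2x^4 + x^3 + 3x^2 - 3x + 1.
Linear factors from roots: (x - 1), (x - 2), (x + 1).
Complete factorization: g(x) = (x + 1)·(x - 2)·(x - 1)·(x^3 - 3x^2 - 3x - 3).
Factor degrees with multiplicity: 1 + 1 + 1 + 3 = 6.

1, 1, 1, 3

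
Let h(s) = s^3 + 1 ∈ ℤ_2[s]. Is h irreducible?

No

Check for roots in ℤ_2: h(0) = 1; h(1) = 0 → root.
h(1) = 0, so (s − 1) divides h(s); h is reducible.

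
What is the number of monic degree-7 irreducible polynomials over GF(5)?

By the necklace-counting formula, N_5(7) = (1/7) Σ_{d|7} μ(7/d)·5^d.
Divisors of 7: 1, 7; μ(7/d) for each: -1, 1.
Σ = − 5^1 + 5^7 = 78120.
N = 78120/7 = 11160.

11160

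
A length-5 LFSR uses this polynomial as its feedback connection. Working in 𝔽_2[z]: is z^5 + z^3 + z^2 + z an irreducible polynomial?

No

Write P(z) = z^5 + z^3 + z^2 + z.
Check for roots in 𝔽_2: P(0) = 0 → root; P(1) = 0 → root.
P(0) = 0, so (z) divides P(z); P is reducible.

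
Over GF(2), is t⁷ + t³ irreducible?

No

Write h(t) = t⁷ + t³.
Check for roots in GF(2): h(0) = 0 → root; h(1) = 0 → root.
h(0) = 0, so (t) divides h(t); h is reducible.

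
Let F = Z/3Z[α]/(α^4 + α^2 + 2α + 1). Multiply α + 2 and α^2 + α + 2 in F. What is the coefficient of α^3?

1

Multiply in Z/3Z[α]: (α + 2)·(α^2 + α + 2) = α^3 + α + 1.
Reduced: α^3 + α + 1.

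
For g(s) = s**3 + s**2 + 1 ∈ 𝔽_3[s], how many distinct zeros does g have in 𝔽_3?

1

Evaluate at each of the 3 elements of 𝔽_3:
g(0) = 1; g(1) = 0 → root; g(2) = 1.
Roots: {1}.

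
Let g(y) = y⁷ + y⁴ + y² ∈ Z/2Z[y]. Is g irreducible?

Check for roots in Z/2Z: g(0) = 0 → root; g(1) = 1.
g(0) = 0, so (y) divides g(y); g is reducible.

No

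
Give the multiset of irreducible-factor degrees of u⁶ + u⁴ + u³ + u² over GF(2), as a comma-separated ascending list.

Write g(u) = u⁶ + u⁴ + u³ + u².
Roots in GF(2): g(0) = 0 → root; g(1) = 0 → root.
Linear factors from roots: (u), (u + 1).
Complete factorization: g(u) = (u + 1)·(u)^2·(u³ + u² + 1).
Factor degrees with multiplicity: 1 + 1 + 1 + 3 = 6.

1, 1, 1, 3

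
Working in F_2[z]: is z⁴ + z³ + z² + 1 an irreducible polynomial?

Write f(z) = z⁴ + z³ + z² + 1.
Check for roots in F_2: f(0) = 1; f(1) = 0 → root.
f(1) = 0, so (z − 1) divides f(z); f is reducible.

No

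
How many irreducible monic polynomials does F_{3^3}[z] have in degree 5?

2869776

The number of monic irreducibles of degree 5 over GF(27) is (1/5)·Σ_{d∣5} μ(5/d) 27^d.
Divisors of 5: 1, 5; μ(5/d) for each: -1, 1.
Σ = − 27^1 + 27^5 = 14348880.
N = 14348880/5 = 2869776.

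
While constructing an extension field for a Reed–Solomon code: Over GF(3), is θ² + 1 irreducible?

Write m(θ) = θ² + 1.
Check for roots in GF(3): m(0) = 1; m(1) = 2; m(2) = 2.
No roots. A degree-2 polynomial over a field with no linear factor is irreducible.

Yes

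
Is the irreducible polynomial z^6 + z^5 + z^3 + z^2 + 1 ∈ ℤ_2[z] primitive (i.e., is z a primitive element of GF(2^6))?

Write f(z) = z^6 + z^5 + z^3 + z^2 + 1.
|GF(2^6)^×| = 2^6 − 1 = 63. Prime factorization: 63 = 3^2·7.
f is primitive ⇔ z has order 63 in GF(2)[z]/(f), i.e. z^(63/q) ≠ 1 for each prime q | 63.
z^(21) mod f = z^4 + z^2 + z + 1.
z^(9) mod f = z^2 + z.
None equal 1, so z has full order 63; f is primitive.

Yes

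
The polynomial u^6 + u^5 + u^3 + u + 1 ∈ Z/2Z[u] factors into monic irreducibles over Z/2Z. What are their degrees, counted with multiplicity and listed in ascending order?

2, 2, 2

Write h(u) = u^6 + u^5 + u^3 + u + 1.
Roots in Z/2Z: h(0) = 1; h(1) = 1.
Complete factorization: h(u) = (u^2 + u + 1)^3.
Factor degrees with multiplicity: 2 + 2 + 2 = 6.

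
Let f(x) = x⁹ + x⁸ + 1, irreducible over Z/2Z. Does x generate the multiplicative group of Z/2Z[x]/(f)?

|GF(2^9)^×| = 2^9 − 1 = 511. Prime factorization: 511 = 7·73.
f is primitive ⇔ x has order 511 in GF(2)[x]/(f), i.e. x^(511/q) ≠ 1 for each prime q | 511.
x^(73) mod f = 1
x^(7) mod f = x⁷.
Since x^(73) = 1, the order of x divides 73 < 511; not primitive.

No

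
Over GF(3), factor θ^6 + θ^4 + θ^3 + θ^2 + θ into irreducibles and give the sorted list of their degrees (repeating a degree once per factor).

Write f(θ) = θ^6 + θ^4 + θ^3 + θ^2 + θ.
Roots in GF(3): f(0) = 0 → root; f(1) = 2; f(2) = 1.
Linear factors from roots: (θ).
Complete factorization: f(θ) = (θ)·(θ^2 - θ - 1)·(θ^3 + θ^2 - 1).
Factor degrees with multiplicity: 1 + 2 + 3 = 6.

1, 2, 3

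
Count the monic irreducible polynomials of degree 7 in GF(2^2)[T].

x^(4^7) − x is the product of all monic irreducibles of degree dividing 7; Möbius inversion gives N = (1/7) Σ μ(7/d)·4^d.
Divisors of 7: 1, 7; μ(7/d) for each: -1, 1.
Σ = − 4^1 + 4^7 = 16380.
N = 16380/7 = 2340.

2340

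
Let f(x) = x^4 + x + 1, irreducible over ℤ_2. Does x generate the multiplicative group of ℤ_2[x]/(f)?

Yes

|GF(2^4)^×| = 2^4 − 1 = 15. Prime factorization: 15 = 3·5.
f is primitive ⇔ x has order 15 in GF(2)[x]/(f), i.e. x^(15/q) ≠ 1 for each prime q | 15.
x^(5) mod f = x^2 + x.
x^(3) mod f = x^3.
None equal 1, so x has full order 15; f is primitive.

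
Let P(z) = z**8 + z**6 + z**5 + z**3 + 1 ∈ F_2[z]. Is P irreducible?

Check for roots in F_2: P(0) = 1; P(1) = 1.
No roots, so no linear factors.
Monic irreducibles of degree 2 over GF(2): z**2 + z + 1.
None of them divide P (all give nonzero remainder).
Monic irreducibles of degree 3 over GF(2): z**3 + z + 1, z**3 + z**2 + 1.
None of them divide P (all give nonzero remainder).
Monic irreducibles of degree 4 over GF(2): z**4 + z + 1, z**4 + z**3 + 1, z**4 + z**3 + z**2 + z + 1.
None of them divide P (all give nonzero remainder).
No irreducible factor of degree ≤ 4 exists, so P is irreducible over GF(2).

Yes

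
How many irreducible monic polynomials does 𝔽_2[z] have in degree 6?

9

By the necklace-counting formula, N_2(6) = (1/6) Σ_{d|6} μ(6/d)·2^d.
Divisors of 6: 1, 2, 3, 6; μ(6/d) for each: 1, -1, -1, 1.
Σ = 2^1 − 2^2 − 2^3 + 2^6 = 54.
N = 54/6 = 9.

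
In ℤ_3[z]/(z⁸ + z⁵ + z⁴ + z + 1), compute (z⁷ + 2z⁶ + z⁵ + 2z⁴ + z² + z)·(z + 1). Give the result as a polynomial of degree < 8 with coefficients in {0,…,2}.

2z^5 + z^4 + z^3 + 2z^2 + 2

Multiply in ℤ_3[z]: (z⁷ + 2z⁶ + z⁵ + 2z⁴ + z² + z)·(z + 1) = z⁸ + 2z⁴ + z³ + 2z² + z.
Reduce using z⁸ ≡ 2z⁵ + 2z⁴ + 2z + 2 (mod z⁸ + z⁵ + z⁴ + z + 1).
Reduced: 2z⁵ + z⁴ + z³ + 2z² + 2.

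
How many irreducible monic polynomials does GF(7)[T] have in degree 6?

Gauss's count: N_{7}(6) = (1/6) Σ_{d|6} μ(6/d)·7^d.
Divisors of 6: 1, 2, 3, 6; μ(6/d) for each: 1, -1, -1, 1.
Σ = 7^1 − 7^2 − 7^3 + 7^6 = 117264.
N = 117264/6 = 19544.

19544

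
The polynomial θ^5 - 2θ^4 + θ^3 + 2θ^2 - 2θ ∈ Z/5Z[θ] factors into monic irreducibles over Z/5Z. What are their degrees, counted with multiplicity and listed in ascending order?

Write h(θ) = θ^5 - 2θ^4 + θ^3 + 2θ^2 - 2θ.
Roots in Z/5Z: h(0) = 0 → root; h(1) = 0 → root; h(2) = 2; h(3) = 0 → root; h(4) = 0 → root.
Linear factors from roots: (θ), (θ - 1), (θ + 2), (θ + 1).
Complete factorization: h(θ) = (θ)·(θ + 2)·(θ - 1)·(θ + 1)^2.
Factor degrees with multiplicity: 1 + 1 + 1 + 1 + 1 = 5.

1, 1, 1, 1, 1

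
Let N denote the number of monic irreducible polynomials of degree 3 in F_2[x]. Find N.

2

x^(2^3) − x is the product of all monic irreducibles of degree dividing 3; Möbius inversion gives N = (1/3) Σ μ(3/d)·2^d.
Divisors of 3: 1, 3; μ(3/d) for each: -1, 1.
Σ = − 2^1 + 2^3 = 6.
N = 6/3 = 2.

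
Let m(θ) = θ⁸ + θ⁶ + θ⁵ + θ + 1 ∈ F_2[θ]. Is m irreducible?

Check for roots in F_2: m(0) = 1; m(1) = 1.
No roots, so no linear factors.
Monic irreducibles of degree 2 over GF(2): θ² + θ + 1.
None of them divide m (all give nonzero remainder).
Monic irreducibles of degree 3 over GF(2): θ³ + θ + 1, θ³ + θ² + 1.
None of them divide m (all give nonzero remainder).
Monic irreducibles of degree 4 over GF(2): θ⁴ + θ + 1, θ⁴ + θ³ + 1, θ⁴ + θ³ + θ² + θ + 1.
None of them divide m (all give nonzero remainder).
No irreducible factor of degree ≤ 4 exists, so m is irreducible over GF(2).

Yes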